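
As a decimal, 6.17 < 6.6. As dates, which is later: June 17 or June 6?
June 17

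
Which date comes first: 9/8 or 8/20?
8/20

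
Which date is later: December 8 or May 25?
December 8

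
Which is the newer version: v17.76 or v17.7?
v17.76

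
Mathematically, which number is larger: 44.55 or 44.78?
44.78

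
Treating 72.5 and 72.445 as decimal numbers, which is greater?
72.5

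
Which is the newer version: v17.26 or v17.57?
v17.57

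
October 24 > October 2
True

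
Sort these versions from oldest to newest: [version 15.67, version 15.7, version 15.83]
[version 15.7, version 15.67, version 15.83]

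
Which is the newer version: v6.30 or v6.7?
v6.30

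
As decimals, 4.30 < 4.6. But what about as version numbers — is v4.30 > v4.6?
True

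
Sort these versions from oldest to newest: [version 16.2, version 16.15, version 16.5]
[version 16.2, version 16.5, version 16.15]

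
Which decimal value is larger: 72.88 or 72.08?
72.88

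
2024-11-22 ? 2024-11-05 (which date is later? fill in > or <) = >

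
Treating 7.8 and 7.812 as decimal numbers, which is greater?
7.812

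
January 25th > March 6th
False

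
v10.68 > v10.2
True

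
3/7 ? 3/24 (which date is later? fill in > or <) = <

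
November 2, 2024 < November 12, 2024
True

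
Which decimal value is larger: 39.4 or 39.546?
39.546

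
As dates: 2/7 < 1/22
False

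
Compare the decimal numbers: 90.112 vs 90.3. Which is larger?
90.3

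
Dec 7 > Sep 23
True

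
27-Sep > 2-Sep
True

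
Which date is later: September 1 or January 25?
September 1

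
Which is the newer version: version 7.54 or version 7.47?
version 7.54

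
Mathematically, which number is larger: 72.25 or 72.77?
72.77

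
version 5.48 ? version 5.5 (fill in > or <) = >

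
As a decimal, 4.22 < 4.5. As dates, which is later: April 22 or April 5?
April 22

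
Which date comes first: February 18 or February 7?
February 7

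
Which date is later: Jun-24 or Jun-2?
Jun-24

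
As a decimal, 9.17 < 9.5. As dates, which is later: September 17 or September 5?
September 17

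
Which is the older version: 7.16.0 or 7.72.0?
7.16.0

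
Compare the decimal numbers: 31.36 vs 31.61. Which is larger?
31.61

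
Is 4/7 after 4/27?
No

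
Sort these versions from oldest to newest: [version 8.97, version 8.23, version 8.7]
[version 8.7, version 8.23, version 8.97]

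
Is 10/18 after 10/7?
Yes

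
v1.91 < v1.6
False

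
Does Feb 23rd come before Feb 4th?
No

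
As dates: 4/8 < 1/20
False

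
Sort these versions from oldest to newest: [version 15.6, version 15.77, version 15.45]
[version 15.6, version 15.45, version 15.77]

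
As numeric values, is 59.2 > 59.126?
True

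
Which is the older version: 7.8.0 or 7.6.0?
7.6.0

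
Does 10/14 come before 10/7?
No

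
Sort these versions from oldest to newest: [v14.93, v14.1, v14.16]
[v14.1, v14.16, v14.93]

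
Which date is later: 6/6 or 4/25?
6/6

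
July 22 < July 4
False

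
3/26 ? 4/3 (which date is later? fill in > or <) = <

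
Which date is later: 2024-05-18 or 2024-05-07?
2024-05-18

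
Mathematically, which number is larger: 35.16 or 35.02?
35.16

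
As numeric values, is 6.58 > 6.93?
False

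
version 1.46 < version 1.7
False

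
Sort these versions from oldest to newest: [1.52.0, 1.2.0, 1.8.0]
[1.2.0, 1.8.0, 1.52.0]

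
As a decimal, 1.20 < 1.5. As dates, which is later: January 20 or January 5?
January 20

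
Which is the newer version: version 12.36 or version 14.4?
version 14.4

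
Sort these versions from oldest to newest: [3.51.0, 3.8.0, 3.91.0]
[3.8.0, 3.51.0, 3.91.0]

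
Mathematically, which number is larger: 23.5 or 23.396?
23.5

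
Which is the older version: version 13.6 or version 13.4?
version 13.4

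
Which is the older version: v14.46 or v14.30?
v14.30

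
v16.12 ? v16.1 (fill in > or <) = >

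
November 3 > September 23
True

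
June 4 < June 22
True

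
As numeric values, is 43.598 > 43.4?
True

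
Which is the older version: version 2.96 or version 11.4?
version 2.96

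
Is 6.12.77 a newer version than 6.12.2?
Yes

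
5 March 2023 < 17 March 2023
True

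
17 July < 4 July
False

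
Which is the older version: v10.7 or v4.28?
v4.28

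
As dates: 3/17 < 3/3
False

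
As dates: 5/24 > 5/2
True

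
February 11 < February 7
False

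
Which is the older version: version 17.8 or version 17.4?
version 17.4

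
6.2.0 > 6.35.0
False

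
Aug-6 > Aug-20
False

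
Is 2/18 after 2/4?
Yes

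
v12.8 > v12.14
False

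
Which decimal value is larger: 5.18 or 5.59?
5.59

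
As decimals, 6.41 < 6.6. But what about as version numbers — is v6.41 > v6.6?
True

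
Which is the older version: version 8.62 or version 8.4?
version 8.4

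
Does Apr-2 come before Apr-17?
Yes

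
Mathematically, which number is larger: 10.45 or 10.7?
10.7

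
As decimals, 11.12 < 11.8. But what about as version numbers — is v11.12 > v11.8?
True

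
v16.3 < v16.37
True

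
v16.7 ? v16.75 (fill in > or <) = <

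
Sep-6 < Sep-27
True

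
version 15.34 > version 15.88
False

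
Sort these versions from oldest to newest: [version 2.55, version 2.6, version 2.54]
[version 2.6, version 2.54, version 2.55]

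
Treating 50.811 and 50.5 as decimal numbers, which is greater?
50.811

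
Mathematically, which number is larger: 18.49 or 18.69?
18.69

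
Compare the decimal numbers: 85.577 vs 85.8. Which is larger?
85.8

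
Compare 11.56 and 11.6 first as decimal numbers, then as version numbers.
As decimals: 11.56 < 11.6. As versions: v11.56 > v11.6 (minor version 56 > 6).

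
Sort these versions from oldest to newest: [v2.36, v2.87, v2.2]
[v2.2, v2.36, v2.87]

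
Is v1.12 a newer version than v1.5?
Yes. Version numbers are compared segment by segment as integers, not as decimals: minor version 12 > 5, so v1.12 > v1.5 (even though the decimal 1.12 < 1.5).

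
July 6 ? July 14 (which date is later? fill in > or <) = <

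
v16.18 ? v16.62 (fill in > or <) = <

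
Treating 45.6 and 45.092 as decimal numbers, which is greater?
45.6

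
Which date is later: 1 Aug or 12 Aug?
12 Aug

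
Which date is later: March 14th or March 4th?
March 14th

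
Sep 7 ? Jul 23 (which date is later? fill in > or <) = >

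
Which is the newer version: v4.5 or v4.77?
v4.77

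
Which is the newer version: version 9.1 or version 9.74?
version 9.74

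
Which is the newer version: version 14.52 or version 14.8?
version 14.52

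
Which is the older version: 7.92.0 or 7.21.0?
7.21.0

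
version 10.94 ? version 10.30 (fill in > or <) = >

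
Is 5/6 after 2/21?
Yes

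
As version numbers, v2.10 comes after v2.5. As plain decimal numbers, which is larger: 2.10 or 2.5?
2.5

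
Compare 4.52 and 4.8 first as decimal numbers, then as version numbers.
As decimals: 4.52 < 4.8. As versions: v4.52 > v4.8 (minor version 52 > 8).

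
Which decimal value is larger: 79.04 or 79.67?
79.67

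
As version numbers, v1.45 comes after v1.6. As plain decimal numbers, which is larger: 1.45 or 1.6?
1.6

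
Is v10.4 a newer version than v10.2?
Yes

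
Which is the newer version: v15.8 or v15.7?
v15.8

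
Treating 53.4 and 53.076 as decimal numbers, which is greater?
53.4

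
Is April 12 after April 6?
Yes. Day 12 comes after day 6 in April — this is a date comparison, not a decimal one (the decimal 4.12 would be smaller than 4.6).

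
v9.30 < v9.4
False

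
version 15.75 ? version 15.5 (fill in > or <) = >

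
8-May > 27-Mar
True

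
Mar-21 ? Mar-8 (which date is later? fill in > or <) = >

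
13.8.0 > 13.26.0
False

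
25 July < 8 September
True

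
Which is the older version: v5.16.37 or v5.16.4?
v5.16.4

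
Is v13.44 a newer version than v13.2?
Yes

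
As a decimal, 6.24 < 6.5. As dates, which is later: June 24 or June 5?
June 24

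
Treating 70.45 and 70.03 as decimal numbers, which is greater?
70.45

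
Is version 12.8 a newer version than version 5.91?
Yes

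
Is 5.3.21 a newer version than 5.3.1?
Yes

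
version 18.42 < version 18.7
False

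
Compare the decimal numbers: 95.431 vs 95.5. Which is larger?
95.5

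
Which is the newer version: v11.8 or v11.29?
v11.29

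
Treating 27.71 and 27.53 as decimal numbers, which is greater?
27.71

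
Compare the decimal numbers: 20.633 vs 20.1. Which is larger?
20.633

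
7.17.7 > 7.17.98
False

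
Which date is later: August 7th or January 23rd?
August 7th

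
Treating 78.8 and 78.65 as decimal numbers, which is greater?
78.8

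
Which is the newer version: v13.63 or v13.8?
v13.63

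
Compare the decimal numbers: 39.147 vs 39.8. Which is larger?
39.8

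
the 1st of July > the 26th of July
False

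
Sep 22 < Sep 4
False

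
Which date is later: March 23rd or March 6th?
March 23rd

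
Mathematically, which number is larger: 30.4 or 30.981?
30.981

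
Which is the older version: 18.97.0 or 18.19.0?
18.19.0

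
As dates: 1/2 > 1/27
False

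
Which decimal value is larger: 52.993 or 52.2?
52.993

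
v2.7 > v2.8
False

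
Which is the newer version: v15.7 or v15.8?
v15.8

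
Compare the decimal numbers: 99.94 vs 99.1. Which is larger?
99.94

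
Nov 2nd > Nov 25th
False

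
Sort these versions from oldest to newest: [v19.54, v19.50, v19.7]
[v19.7, v19.50, v19.54]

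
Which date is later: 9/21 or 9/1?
9/21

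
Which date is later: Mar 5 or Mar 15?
Mar 15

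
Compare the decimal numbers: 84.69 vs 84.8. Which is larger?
84.8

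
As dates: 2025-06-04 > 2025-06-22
False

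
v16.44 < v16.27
False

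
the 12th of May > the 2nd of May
True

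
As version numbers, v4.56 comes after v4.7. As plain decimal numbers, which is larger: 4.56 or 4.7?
4.7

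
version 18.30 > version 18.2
True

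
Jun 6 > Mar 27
True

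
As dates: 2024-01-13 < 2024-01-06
False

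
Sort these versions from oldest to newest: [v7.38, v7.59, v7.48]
[v7.38, v7.48, v7.59]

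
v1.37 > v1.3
True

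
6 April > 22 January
True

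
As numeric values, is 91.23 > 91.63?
False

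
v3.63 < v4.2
True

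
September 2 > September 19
False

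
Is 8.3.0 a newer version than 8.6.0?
No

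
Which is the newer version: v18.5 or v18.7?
v18.7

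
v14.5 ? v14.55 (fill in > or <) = <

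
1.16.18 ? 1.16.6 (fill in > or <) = >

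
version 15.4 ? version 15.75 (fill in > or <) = <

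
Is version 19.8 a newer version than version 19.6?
Yes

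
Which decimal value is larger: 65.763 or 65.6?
65.763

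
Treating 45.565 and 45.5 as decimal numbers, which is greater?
45.565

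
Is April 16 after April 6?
Yes. Day 16 comes after day 6 in April — this is a date comparison, not a decimal one (the decimal 4.16 would be smaller than 4.6).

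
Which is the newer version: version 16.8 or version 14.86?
version 16.8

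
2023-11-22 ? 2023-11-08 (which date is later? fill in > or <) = >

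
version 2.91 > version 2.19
True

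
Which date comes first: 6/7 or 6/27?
6/7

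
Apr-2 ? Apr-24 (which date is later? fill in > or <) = <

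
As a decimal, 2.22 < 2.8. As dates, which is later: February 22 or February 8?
February 22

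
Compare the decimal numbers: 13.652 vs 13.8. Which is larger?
13.8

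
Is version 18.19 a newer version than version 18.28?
No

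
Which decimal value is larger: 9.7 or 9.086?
9.7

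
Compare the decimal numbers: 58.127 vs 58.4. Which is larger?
58.4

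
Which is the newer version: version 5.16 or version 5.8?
version 5.16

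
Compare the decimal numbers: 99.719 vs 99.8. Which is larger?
99.8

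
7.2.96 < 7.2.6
False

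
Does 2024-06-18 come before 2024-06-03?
No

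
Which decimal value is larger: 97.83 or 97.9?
97.9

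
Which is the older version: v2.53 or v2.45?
v2.45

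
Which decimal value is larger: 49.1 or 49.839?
49.839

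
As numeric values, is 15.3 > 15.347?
False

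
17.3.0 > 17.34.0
False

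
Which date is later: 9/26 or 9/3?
9/26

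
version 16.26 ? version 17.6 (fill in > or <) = <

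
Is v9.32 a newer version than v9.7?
Yes. Version numbers are compared segment by segment as integers, not as decimals: minor version 32 > 7, so v9.32 > v9.7 (even though the decimal 9.32 < 9.7).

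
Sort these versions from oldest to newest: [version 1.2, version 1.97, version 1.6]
[version 1.2, version 1.6, version 1.97]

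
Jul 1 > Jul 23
False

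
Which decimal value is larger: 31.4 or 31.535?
31.535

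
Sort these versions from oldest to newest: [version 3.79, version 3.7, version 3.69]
[version 3.7, version 3.69, version 3.79]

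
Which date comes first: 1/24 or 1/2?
1/2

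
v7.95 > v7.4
True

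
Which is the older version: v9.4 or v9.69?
v9.4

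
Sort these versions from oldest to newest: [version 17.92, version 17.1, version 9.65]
[version 9.65, version 17.1, version 17.92]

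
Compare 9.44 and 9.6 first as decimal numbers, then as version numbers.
As decimals: 9.44 < 9.6. As versions: v9.44 > v9.6 (minor version 44 > 6).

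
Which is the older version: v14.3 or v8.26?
v8.26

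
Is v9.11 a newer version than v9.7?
Yes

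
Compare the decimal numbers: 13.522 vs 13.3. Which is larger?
13.522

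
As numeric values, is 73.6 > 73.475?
True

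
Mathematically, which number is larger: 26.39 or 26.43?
26.43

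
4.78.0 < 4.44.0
False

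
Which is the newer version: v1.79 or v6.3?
v6.3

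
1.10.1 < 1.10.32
True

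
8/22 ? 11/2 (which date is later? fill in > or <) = <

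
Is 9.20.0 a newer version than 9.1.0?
Yes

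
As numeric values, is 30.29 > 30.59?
False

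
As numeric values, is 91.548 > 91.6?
False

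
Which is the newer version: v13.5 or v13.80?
v13.80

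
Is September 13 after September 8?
Yes. Day 13 comes after day 8 in September — this is a date comparison, not a decimal one (the decimal 9.13 would be smaller than 9.8).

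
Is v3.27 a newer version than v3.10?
Yes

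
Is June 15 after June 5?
Yes. Day 15 comes after day 5 in June — this is a date comparison, not a decimal one (the decimal 6.15 would be smaller than 6.5).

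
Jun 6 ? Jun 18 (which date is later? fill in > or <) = <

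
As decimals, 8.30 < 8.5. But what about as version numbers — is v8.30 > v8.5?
True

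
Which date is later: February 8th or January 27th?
February 8th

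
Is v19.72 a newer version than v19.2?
Yes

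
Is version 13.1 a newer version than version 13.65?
No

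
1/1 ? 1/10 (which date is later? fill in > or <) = <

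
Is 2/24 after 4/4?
No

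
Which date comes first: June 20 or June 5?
June 5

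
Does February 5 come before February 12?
Yes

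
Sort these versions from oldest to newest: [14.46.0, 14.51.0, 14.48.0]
[14.46.0, 14.48.0, 14.51.0]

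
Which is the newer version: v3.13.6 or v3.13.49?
v3.13.49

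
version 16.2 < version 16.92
True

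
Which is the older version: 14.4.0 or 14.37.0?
14.4.0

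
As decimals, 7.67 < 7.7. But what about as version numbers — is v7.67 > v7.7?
True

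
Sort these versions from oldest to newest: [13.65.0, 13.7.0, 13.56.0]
[13.7.0, 13.56.0, 13.65.0]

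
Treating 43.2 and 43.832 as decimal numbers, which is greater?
43.832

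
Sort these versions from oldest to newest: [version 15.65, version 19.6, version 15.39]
[version 15.39, version 15.65, version 19.6]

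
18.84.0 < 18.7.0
False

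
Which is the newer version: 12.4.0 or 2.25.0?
12.4.0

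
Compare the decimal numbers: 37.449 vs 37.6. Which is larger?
37.6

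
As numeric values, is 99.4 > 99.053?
True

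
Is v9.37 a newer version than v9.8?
Yes. Version numbers are compared segment by segment as integers, not as decimals: minor version 37 > 8, so v9.37 > v9.8 (even though the decimal 9.37 < 9.8).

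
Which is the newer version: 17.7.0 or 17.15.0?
17.15.0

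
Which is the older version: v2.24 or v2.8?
v2.8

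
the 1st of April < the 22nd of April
True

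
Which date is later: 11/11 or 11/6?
11/11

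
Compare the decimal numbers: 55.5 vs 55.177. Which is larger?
55.5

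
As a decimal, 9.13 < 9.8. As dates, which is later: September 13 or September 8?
September 13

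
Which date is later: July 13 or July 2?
July 13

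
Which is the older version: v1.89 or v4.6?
v1.89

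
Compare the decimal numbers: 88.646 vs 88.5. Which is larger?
88.646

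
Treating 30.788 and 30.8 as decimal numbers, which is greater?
30.8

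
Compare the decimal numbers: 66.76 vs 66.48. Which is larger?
66.76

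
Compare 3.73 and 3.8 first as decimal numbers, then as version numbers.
As decimals: 3.73 < 3.8. As versions: v3.73 > v3.8 (minor version 73 > 8).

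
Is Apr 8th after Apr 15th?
No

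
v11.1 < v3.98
False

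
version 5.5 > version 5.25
False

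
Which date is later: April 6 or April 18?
April 18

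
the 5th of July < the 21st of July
True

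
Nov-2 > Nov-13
False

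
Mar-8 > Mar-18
False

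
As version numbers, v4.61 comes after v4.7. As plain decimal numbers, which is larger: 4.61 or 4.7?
4.7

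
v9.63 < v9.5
False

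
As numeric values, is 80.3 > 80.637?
False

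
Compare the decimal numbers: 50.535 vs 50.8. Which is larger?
50.8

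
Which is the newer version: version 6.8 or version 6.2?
version 6.8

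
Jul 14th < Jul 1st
False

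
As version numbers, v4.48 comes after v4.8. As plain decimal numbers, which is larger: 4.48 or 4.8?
4.8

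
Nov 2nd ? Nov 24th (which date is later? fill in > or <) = <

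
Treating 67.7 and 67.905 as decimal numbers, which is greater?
67.905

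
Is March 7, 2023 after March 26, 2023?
No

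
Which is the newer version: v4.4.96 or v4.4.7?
v4.4.96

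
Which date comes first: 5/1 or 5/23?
5/1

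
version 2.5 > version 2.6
False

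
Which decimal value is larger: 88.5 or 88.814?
88.814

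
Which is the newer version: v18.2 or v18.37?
v18.37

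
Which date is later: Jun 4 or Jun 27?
Jun 27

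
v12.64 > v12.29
True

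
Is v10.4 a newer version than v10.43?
No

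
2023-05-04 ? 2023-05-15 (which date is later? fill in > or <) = <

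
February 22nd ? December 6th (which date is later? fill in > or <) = <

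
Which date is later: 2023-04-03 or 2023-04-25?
2023-04-25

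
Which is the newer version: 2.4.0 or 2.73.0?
2.73.0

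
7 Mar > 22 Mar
False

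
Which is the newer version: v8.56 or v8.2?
v8.56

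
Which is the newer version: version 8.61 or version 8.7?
version 8.61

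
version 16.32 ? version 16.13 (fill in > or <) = >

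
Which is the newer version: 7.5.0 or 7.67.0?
7.67.0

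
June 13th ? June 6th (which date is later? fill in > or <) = >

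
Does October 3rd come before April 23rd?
No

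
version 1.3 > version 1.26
False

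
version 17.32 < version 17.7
False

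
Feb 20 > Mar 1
False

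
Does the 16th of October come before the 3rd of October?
No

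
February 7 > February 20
False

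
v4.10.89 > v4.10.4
True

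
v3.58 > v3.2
True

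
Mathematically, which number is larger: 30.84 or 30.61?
30.84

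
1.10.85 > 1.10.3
True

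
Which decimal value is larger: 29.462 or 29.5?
29.5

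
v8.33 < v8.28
False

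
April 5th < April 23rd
True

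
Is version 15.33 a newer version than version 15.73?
No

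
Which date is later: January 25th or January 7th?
January 25th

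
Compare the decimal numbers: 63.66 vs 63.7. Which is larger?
63.7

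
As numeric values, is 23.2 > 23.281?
False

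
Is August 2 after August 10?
No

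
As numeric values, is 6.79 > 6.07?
True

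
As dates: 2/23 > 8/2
False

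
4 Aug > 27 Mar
True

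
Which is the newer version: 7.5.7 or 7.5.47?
7.5.47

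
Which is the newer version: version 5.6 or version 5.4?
version 5.6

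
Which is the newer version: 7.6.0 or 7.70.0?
7.70.0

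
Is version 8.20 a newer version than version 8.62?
No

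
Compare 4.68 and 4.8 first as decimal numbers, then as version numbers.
As decimals: 4.68 < 4.8. As versions: v4.68 > v4.8 (minor version 68 > 8).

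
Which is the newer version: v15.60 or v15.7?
v15.60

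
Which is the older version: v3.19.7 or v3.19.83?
v3.19.7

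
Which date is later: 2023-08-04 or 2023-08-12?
2023-08-12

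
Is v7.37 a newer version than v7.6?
Yes. Version numbers are compared segment by segment as integers, not as decimals: minor version 37 > 6, so v7.37 > v7.6 (even though the decimal 7.37 < 7.6).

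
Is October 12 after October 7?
Yes. Day 12 comes after day 7 in October — this is a date comparison, not a decimal one (the decimal 10.12 would be smaller than 10.7).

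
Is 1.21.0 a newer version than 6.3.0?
No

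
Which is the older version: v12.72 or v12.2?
v12.2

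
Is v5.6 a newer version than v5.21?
No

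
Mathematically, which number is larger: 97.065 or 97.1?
97.1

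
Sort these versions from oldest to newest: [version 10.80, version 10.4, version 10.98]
[version 10.4, version 10.80, version 10.98]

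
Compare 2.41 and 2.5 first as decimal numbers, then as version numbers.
As decimals: 2.41 < 2.5. As versions: v2.41 > v2.5 (minor version 41 > 5).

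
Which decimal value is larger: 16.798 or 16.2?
16.798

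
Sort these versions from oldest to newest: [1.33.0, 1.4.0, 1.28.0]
[1.4.0, 1.28.0, 1.33.0]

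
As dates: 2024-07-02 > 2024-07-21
False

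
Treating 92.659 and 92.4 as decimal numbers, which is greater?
92.659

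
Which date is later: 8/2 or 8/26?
8/26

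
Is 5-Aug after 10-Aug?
No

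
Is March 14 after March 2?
Yes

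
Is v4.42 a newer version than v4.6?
Yes. Version numbers are compared segment by segment as integers, not as decimals: minor version 42 > 6, so v4.42 > v4.6 (even though the decimal 4.42 < 4.6).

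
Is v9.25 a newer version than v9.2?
Yes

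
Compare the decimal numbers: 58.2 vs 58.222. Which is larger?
58.222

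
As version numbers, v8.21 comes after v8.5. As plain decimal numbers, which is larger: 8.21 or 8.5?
8.5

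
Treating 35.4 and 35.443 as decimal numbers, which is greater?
35.443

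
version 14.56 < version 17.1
True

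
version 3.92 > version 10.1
False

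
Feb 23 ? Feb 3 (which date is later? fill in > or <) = >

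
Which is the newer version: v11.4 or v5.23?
v11.4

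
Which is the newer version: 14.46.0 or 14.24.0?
14.46.0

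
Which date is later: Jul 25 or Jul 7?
Jul 25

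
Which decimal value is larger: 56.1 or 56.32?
56.32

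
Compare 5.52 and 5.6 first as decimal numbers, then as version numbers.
As decimals: 5.52 < 5.6. As versions: v5.52 > v5.6 (minor version 52 > 6).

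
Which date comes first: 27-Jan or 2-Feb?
27-Jan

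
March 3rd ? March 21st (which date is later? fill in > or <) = <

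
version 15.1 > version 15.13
False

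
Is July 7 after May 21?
Yes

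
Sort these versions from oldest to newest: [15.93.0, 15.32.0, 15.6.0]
[15.6.0, 15.32.0, 15.93.0]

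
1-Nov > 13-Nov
False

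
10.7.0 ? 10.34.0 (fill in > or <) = <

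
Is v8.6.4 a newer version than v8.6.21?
No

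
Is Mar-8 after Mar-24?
No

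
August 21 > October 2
False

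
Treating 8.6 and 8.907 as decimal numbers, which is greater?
8.907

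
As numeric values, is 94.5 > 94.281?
True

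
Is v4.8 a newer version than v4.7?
Yes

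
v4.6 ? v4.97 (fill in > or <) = <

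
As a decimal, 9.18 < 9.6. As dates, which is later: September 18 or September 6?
September 18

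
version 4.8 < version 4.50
True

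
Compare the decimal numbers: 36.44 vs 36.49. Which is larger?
36.49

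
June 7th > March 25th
True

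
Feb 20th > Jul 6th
False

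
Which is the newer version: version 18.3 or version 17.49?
version 18.3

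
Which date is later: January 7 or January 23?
January 23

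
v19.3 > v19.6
False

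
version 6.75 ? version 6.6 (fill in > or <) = >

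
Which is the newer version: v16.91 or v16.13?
v16.91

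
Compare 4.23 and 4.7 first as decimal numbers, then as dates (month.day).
As decimals: 4.23 < 4.7. As dates: 4/23 is later than 4/7 (day 23 > day 7).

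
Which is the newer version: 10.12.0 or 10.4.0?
10.12.0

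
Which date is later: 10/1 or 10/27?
10/27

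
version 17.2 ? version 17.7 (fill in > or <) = <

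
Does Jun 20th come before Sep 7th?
Yes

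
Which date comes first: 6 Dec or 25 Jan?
25 Jan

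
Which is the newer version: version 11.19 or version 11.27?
version 11.27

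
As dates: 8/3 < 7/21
False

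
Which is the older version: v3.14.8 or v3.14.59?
v3.14.8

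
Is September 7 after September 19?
No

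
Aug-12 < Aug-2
False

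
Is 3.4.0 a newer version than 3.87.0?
No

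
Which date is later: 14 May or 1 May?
14 May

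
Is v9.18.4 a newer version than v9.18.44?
No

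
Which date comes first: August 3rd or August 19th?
August 3rd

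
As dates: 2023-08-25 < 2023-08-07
False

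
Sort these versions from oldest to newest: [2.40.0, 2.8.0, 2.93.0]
[2.8.0, 2.40.0, 2.93.0]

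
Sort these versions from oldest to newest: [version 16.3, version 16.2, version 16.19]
[version 16.2, version 16.3, version 16.19]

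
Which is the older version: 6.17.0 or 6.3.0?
6.3.0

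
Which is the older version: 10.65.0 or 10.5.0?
10.5.0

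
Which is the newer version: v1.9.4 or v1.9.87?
v1.9.87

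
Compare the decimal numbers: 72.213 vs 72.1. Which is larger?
72.213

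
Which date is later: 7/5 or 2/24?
7/5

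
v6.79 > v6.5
True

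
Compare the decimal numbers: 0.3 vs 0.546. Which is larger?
0.546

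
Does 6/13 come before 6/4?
No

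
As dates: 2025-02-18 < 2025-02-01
False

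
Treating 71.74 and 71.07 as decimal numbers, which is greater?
71.74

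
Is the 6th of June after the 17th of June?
No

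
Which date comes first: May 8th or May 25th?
May 8th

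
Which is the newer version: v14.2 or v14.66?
v14.66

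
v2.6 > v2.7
False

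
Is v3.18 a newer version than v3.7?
Yes. Version numbers are compared segment by segment as integers, not as decimals: minor version 18 > 7, so v3.18 > v3.7 (even though the decimal 3.18 < 3.7).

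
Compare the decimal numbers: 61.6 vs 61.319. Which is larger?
61.6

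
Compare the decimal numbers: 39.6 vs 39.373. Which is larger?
39.6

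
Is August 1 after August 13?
No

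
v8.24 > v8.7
True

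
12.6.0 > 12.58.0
False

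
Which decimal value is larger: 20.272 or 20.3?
20.3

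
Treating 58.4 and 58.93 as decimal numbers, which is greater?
58.93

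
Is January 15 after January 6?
Yes. Day 15 comes after day 6 in January — this is a date comparison, not a decimal one (the decimal 1.15 would be smaller than 1.6).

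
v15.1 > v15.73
False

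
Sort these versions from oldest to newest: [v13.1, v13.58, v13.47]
[v13.1, v13.47, v13.58]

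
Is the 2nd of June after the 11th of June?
No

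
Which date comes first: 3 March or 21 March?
3 March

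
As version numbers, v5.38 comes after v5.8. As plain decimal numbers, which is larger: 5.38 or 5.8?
5.8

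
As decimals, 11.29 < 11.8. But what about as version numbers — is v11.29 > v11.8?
True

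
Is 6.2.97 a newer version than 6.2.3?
Yes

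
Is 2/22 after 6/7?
No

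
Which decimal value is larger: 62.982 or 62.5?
62.982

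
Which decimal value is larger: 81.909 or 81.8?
81.909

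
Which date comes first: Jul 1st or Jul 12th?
Jul 1st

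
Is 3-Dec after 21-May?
Yes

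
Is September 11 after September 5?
Yes. Day 11 comes after day 5 in September — this is a date comparison, not a decimal one (the decimal 9.11 would be smaller than 9.5).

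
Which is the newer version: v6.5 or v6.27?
v6.27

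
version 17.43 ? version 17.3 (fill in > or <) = >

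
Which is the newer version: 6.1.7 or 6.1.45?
6.1.45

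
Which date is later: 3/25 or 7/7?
7/7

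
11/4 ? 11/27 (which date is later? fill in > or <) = <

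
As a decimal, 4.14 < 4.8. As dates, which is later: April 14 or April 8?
April 14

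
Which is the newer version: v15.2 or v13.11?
v15.2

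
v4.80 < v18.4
True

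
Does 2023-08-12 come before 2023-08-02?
No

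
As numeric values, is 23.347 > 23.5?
False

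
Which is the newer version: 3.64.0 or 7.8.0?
7.8.0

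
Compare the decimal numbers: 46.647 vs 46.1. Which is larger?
46.647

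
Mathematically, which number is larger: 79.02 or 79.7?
79.7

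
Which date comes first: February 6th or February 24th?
February 6th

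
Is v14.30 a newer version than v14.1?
Yes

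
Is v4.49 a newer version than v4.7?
Yes. Version numbers are compared segment by segment as integers, not as decimals: minor version 49 > 7, so v4.49 > v4.7 (even though the decimal 4.49 < 4.7).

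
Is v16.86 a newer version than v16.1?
Yes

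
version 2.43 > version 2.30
True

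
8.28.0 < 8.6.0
False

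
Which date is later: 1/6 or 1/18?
1/18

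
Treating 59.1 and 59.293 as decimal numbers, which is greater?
59.293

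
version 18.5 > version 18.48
False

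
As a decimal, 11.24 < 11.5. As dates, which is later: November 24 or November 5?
November 24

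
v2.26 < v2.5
False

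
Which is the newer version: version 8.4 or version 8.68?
version 8.68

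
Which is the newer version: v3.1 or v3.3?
v3.3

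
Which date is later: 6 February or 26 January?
6 February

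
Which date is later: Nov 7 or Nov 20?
Nov 20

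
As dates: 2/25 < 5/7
True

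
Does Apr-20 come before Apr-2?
No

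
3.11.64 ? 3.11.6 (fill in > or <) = >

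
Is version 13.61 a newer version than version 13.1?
Yes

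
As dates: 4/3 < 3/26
False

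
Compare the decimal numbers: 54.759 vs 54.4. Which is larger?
54.759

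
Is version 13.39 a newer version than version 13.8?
Yes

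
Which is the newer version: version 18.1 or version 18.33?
version 18.33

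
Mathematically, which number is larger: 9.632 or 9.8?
9.8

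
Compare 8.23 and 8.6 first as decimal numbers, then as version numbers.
As decimals: 8.23 < 8.6. As versions: v8.23 > v8.6 (minor version 23 > 6).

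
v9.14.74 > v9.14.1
True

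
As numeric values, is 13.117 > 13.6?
False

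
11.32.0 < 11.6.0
False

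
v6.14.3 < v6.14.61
True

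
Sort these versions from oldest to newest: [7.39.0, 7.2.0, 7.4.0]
[7.2.0, 7.4.0, 7.39.0]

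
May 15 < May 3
False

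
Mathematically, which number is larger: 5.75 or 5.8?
5.8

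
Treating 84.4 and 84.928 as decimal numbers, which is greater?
84.928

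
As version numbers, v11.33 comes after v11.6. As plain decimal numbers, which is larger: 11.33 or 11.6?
11.6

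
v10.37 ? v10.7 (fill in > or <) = >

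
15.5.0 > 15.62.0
False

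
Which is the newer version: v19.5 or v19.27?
v19.27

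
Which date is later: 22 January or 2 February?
2 February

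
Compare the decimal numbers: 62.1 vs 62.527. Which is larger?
62.527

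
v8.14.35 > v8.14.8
True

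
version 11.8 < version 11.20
True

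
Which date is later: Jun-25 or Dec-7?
Dec-7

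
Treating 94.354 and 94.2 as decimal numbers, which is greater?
94.354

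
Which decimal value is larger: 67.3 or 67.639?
67.639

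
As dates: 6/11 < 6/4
False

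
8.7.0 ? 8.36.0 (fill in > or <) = <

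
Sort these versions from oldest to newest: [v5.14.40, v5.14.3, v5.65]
[v5.14.3, v5.14.40, v5.65]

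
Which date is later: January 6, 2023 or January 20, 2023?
January 20, 2023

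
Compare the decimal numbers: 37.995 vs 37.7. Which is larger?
37.995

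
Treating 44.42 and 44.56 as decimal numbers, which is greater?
44.56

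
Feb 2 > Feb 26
False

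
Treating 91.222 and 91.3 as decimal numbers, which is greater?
91.3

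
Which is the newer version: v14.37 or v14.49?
v14.49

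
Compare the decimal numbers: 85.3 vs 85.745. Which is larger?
85.745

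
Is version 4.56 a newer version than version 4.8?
Yes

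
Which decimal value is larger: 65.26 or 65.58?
65.58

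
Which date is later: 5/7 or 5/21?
5/21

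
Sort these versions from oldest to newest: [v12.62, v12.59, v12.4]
[v12.4, v12.59, v12.62]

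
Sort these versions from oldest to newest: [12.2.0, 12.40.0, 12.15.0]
[12.2.0, 12.15.0, 12.40.0]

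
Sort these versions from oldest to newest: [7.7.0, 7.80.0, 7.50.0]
[7.7.0, 7.50.0, 7.80.0]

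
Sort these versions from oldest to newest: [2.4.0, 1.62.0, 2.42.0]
[1.62.0, 2.4.0, 2.42.0]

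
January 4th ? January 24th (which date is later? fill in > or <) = <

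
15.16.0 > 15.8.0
True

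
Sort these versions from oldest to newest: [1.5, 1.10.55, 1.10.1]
[1.5, 1.10.1, 1.10.55]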